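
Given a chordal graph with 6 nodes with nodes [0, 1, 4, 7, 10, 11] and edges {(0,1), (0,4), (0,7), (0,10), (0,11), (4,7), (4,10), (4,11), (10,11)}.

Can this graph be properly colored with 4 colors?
Yes, G is 4-colorable

A valid 4-coloring: color 1: [0]; color 2: [1, 4]; color 3: [7, 10]; color 4: [11].
(χ(G) = 4 ≤ 4.)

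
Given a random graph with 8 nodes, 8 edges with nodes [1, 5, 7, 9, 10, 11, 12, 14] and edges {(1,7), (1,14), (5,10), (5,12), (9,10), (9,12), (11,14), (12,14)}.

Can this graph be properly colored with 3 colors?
A valid 3-coloring: color 1: [1, 10, 11, 12]; color 2: [5, 7, 9, 14].
(χ(G) = 2 ≤ 3.)

Yes, G is 3-colorable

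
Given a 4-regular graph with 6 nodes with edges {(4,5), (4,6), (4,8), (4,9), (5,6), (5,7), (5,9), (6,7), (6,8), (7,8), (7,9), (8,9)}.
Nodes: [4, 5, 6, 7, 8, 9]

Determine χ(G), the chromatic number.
χ(G) = 3

Clique number ω(G) = 3 (lower bound: χ ≥ ω).
The clique on [4, 8, 9] has size 3, forcing χ ≥ 3, and the coloring below uses 3 colors, so χ(G) = 3.
A valid 3-coloring: color 1: [4, 7]; color 2: [6, 9]; color 3: [5, 8].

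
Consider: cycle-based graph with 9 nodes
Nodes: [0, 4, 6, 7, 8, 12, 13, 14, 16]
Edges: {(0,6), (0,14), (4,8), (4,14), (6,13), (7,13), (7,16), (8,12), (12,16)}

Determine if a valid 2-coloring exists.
No, G is not 2-colorable

Odd cycle [14, 4, 8, 12, 16, 7, 13, 6, 0] needs 3 colors (χ ≥ 3).
Hence χ(G) ≥ 3 > 2, so no proper 2-coloring exists.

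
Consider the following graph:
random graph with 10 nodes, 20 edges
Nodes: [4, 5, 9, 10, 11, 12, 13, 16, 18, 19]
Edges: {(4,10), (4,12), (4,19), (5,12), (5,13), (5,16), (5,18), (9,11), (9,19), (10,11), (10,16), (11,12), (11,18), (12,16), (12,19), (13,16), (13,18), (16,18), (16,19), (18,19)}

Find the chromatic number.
χ(G) = 4

Clique number ω(G) = 4 (lower bound: χ ≥ ω).
The clique on [5, 13, 16, 18] has size 4, forcing χ ≥ 4, and the coloring below uses 4 colors, so χ(G) = 4.
A valid 4-coloring: color 1: [4, 11, 16]; color 2: [9, 10, 12, 18]; color 3: [5, 19]; color 4: [13].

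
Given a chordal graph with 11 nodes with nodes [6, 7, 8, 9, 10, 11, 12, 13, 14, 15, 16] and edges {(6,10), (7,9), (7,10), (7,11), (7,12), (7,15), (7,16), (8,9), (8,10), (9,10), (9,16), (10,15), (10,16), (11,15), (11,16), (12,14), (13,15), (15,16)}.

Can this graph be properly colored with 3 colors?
The clique on vertices [7, 9, 10, 16] has size 4 > 3, so it alone needs 4 colors.

No, G is not 3-colorable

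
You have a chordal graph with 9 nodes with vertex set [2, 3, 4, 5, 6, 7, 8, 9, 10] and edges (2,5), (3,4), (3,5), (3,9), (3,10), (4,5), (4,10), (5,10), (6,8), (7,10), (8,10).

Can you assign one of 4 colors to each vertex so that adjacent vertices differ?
A valid 4-coloring: color 1: [2, 6, 9, 10]; color 2: [3, 7, 8]; color 3: [5]; color 4: [4].
(χ(G) = 4 ≤ 4.)

Yes, G is 4-colorable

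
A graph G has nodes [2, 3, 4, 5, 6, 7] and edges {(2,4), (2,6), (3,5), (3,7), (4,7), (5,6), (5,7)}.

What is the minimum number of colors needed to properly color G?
Clique number ω(G) = 3 (lower bound: χ ≥ ω).
The clique on [3, 5, 7] has size 3, forcing χ ≥ 3, and the coloring below uses 3 colors, so χ(G) = 3.
A valid 3-coloring: color 1: [2, 5]; color 2: [6, 7]; color 3: [3, 4].

χ(G) = 3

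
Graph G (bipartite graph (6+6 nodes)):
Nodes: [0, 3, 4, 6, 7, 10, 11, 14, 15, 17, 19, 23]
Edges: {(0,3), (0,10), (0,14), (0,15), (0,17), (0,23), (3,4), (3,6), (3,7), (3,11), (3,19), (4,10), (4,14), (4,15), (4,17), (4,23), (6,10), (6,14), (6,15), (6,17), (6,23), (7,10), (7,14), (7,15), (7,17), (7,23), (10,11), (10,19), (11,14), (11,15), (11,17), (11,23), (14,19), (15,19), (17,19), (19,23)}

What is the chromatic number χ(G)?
Clique number ω(G) = 2 (lower bound: χ ≥ ω).
The graph is bipartite (no odd cycle), so 2 colors suffice: χ(G) = 2.
A valid 2-coloring: color 1: [0, 4, 6, 7, 11, 19]; color 2: [3, 10, 14, 15, 17, 23].

χ(G) = 2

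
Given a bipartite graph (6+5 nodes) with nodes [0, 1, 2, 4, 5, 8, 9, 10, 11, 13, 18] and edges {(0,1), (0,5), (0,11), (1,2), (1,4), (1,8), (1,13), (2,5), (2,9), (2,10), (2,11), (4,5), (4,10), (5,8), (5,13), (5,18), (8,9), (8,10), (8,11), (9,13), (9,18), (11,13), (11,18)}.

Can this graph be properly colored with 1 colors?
Edge (0,1) forces its endpoints to differ, so 1 color is not enough.

No, G is not 1-colorable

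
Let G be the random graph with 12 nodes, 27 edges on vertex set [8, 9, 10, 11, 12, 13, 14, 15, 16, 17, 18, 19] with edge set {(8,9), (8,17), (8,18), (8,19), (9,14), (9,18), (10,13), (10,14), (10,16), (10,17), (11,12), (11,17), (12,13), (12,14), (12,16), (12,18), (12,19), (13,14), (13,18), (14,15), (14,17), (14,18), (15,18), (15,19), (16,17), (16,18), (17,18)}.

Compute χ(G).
χ(G) = 4

Clique number ω(G) = 4 (lower bound: χ ≥ ω).
The clique on [12, 13, 14, 18] has size 4, forcing χ ≥ 4, and the coloring below uses 4 colors, so χ(G) = 4.
A valid 4-coloring: color 1: [10, 11, 18, 19]; color 2: [8, 14, 16]; color 3: [9, 12, 15, 17]; color 4: [13].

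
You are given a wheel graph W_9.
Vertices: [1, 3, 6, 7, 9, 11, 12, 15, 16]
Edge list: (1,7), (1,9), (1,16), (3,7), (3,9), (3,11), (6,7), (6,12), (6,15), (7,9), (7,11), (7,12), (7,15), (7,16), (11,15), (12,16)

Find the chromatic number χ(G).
χ(G) = 3

Clique number ω(G) = 3 (lower bound: χ ≥ ω).
The clique on [1, 7, 16] has size 3, forcing χ ≥ 3, and the coloring below uses 3 colors, so χ(G) = 3.
A valid 3-coloring: color 1: [7]; color 2: [1, 3, 12, 15]; color 3: [6, 9, 11, 16].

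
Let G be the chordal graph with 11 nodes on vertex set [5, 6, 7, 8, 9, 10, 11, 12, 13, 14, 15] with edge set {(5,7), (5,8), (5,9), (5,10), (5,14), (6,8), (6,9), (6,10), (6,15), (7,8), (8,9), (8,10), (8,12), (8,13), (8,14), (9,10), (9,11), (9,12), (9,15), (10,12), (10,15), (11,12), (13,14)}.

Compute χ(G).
Clique number ω(G) = 4 (lower bound: χ ≥ ω).
The clique on [8, 9, 10, 12] has size 4, forcing χ ≥ 4, and the coloring below uses 4 colors, so χ(G) = 4.
A valid 4-coloring: color 1: [8, 11, 15]; color 2: [7, 9, 14]; color 3: [10, 13]; color 4: [5, 6, 12].

χ(G) = 4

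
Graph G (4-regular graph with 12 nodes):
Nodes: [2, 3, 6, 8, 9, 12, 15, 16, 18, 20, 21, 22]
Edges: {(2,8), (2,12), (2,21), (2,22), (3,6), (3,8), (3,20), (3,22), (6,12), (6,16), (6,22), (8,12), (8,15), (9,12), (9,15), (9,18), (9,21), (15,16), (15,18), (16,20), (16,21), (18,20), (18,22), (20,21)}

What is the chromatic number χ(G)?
χ(G) = 3

Clique number ω(G) = 3 (lower bound: χ ≥ ω).
The clique on [2, 8, 12] has size 3, forcing χ ≥ 3, and the coloring below uses 3 colors, so χ(G) = 3.
A valid 3-coloring: color 1: [3, 12, 18, 21]; color 2: [8, 9, 16, 22]; color 3: [2, 6, 15, 20].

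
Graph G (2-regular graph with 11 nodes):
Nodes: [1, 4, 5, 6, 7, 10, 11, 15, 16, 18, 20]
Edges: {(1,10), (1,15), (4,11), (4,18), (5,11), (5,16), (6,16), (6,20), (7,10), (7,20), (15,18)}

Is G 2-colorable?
Odd cycle [11, 5, 16, 6, 20, 7, 10, 1, 15, 18, 4] needs 3 colors (χ ≥ 3).
Hence χ(G) ≥ 3 > 2, so no proper 2-coloring exists.

No, G is not 2-colorable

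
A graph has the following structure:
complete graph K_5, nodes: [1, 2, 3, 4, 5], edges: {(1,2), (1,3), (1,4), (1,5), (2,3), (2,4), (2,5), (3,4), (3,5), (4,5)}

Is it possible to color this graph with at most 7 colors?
Yes, G is 7-colorable

A valid 7-coloring: color 1: [2]; color 2: [5]; color 3: [3]; color 4: [1]; color 5: [4].
(χ(G) = 5 ≤ 7.)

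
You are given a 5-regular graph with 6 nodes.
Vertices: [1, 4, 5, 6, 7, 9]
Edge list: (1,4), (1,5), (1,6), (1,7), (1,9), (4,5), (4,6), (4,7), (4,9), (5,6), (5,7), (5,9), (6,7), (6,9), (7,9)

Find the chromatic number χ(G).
Clique number ω(G) = 6 (lower bound: χ ≥ ω).
The clique on [1, 4, 5, 6, 7, 9] has size 6, forcing χ ≥ 6, and the coloring below uses 6 colors, so χ(G) = 6.
A valid 6-coloring: color 1: [1]; color 2: [9]; color 3: [6]; color 4: [5]; color 5: [4]; color 6: [7].

χ(G) = 6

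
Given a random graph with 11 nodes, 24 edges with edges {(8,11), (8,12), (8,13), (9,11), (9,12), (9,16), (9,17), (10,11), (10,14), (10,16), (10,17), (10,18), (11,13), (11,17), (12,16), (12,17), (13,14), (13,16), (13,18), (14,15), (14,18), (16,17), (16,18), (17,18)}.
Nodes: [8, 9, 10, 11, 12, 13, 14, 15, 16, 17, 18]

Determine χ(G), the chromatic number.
χ(G) = 4

Clique number ω(G) = 4 (lower bound: χ ≥ ω).
The clique on [9, 12, 16, 17] has size 4, forcing χ ≥ 4, and the coloring below uses 4 colors, so χ(G) = 4.
A valid 4-coloring: color 1: [13, 15, 17]; color 2: [11, 14, 16]; color 3: [12, 18]; color 4: [8, 9, 10].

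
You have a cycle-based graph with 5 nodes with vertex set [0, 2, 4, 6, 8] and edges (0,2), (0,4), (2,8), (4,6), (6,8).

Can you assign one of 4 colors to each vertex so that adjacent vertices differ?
Yes, G is 4-colorable

A valid 4-coloring: color 1: [0, 8]; color 2: [2, 4]; color 3: [6].
(χ(G) = 3 ≤ 4.)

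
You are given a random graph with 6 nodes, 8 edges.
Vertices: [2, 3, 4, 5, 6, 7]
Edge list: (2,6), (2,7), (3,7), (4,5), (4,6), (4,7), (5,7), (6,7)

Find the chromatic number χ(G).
χ(G) = 3

Clique number ω(G) = 3 (lower bound: χ ≥ ω).
The clique on [2, 6, 7] has size 3, forcing χ ≥ 3, and the coloring below uses 3 colors, so χ(G) = 3.
A valid 3-coloring: color 1: [7]; color 2: [3, 5, 6]; color 3: [2, 4].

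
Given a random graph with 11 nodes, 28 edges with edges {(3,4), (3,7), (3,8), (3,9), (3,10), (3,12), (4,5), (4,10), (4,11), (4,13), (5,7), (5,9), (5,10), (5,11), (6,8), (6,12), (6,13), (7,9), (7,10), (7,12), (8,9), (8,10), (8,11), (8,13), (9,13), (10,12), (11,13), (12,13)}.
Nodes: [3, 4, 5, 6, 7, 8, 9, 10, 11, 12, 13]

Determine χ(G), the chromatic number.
Clique number ω(G) = 4 (lower bound: χ ≥ ω).
The clique on [3, 7, 10, 12] has size 4, forcing χ ≥ 4, and the coloring below uses 4 colors, so χ(G) = 4.
A valid 4-coloring: color 1: [3, 5, 13]; color 2: [4, 8, 12]; color 3: [6, 9, 10, 11]; color 4: [7].

χ(G) = 4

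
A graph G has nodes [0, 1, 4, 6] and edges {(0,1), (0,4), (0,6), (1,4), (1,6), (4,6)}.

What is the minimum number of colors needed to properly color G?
Clique number ω(G) = 4 (lower bound: χ ≥ ω).
The clique on [0, 1, 4, 6] has size 4, forcing χ ≥ 4, and the coloring below uses 4 colors, so χ(G) = 4.
A valid 4-coloring: color 1: [6]; color 2: [1]; color 3: [4]; color 4: [0].

χ(G) = 4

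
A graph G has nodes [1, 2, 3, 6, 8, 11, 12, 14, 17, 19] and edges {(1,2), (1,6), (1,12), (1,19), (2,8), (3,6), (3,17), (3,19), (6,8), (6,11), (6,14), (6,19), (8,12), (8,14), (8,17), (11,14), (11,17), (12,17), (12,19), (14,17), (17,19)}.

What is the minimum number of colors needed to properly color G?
χ(G) = 4

Clique number ω(G) = 3 (lower bound: χ ≥ ω).
Odd cycle [6, 3, 17, 12, 1] needs 3 colors (χ ≥ 3).
Vertex 19 is adjacent to every vertex of [1, 3, 6, 12, 17], which already need 3 colors among themselves, so 19 needs a new color (χ ≥ 4).
The coloring below uses 4 colors, so χ(G) = 4.
A valid 4-coloring: color 1: [2, 6, 12]; color 2: [14, 19]; color 3: [1, 17]; color 4: [3, 8, 11].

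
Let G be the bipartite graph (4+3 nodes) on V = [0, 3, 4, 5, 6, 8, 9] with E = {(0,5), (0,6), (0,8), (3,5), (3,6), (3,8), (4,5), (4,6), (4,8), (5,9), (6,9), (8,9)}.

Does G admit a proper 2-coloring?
A valid 2-coloring: color 1: [5, 6, 8]; color 2: [0, 3, 4, 9].
(χ(G) = 2 ≤ 2.)

Yes, G is 2-colorable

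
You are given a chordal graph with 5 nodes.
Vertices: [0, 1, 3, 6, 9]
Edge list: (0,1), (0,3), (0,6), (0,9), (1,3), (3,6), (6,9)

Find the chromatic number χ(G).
Clique number ω(G) = 3 (lower bound: χ ≥ ω).
The clique on [0, 6, 9] has size 3, forcing χ ≥ 3, and the coloring below uses 3 colors, so χ(G) = 3.
A valid 3-coloring: color 1: [0]; color 2: [3, 9]; color 3: [1, 6].

χ(G) = 3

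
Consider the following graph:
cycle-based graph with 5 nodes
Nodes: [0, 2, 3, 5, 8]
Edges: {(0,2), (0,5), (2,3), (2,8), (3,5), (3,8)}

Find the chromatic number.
χ(G) = 3

Clique number ω(G) = 3 (lower bound: χ ≥ ω).
The clique on [2, 3, 8] has size 3, forcing χ ≥ 3, and the coloring below uses 3 colors, so χ(G) = 3.
A valid 3-coloring: color 1: [0, 3]; color 2: [2, 5]; color 3: [8].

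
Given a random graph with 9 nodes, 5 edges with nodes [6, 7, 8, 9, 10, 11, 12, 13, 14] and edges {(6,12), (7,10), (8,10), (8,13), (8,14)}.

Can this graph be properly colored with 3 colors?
Yes, G is 3-colorable

A valid 3-coloring: color 1: [6, 7, 8, 9, 11]; color 2: [10, 12, 13, 14].
(χ(G) = 2 ≤ 3.)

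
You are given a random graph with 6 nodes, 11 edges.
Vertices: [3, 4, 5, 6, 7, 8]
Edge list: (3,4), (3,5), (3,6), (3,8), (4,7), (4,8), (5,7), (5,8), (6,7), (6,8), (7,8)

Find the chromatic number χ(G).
Clique number ω(G) = 3 (lower bound: χ ≥ ω).
The clique on [3, 4, 8] has size 3, forcing χ ≥ 3, and the coloring below uses 3 colors, so χ(G) = 3.
A valid 3-coloring: color 1: [8]; color 2: [3, 7]; color 3: [4, 5, 6].

χ(G) = 3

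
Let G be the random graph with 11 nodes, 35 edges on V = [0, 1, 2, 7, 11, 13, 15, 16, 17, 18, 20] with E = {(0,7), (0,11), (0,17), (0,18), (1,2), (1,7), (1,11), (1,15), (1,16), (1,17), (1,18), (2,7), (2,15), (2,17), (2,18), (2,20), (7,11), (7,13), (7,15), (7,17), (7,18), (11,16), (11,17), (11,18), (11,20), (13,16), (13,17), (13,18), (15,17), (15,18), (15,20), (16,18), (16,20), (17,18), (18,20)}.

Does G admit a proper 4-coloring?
The clique on vertices [1, 2, 7, 15, 17, 18] has size 6 > 4, so it alone needs 6 colors.

No, G is not 4-colorable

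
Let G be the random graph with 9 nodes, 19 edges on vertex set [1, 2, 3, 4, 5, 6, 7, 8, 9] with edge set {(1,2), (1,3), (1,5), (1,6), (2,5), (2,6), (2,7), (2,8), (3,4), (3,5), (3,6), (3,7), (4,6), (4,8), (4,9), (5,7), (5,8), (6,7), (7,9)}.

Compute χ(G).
χ(G) = 4

Clique number ω(G) = 3 (lower bound: χ ≥ ω).
Suppose a proper 3-coloring c exists. The clique [1, 2, 5] takes 3 distinct colors; by symmetry let c(1) = 1, c(2) = 2, c(5) = 3.
- Vertex 3: neighbors [1, 5] already have colors [1, 3] ⇒ c(3) = 2.
- Vertex 6: neighbors [1, 2] already have colors [1, 2] ⇒ c(6) = 3.
- Vertex 4: neighbors [3, 6] already have colors [2, 3] ⇒ c(4) = 1.
- Vertex 8: neighbors [4, 2, 5] already have colors [1, 2, 3] — all 3 colors blocked. Contradiction.
The forced assignments end in a contradiction, so G has no proper 3-coloring (χ ≥ 4).
The coloring below uses 4 colors, so χ(G) = 4.
A valid 4-coloring: color 1: [5, 6, 9]; color 2: [2, 3]; color 3: [1, 4, 7]; color 4: [8].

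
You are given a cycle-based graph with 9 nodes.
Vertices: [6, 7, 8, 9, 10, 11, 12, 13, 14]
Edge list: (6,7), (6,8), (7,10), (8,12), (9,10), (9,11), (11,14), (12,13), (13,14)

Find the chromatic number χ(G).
χ(G) = 3

Clique number ω(G) = 2 (lower bound: χ ≥ ω).
Odd cycle [6, 7, 10, 9, 11, 14, 13, 12, 8] needs 3 colors (χ ≥ 3).
The coloring below uses 3 colors, so χ(G) = 3.
A valid 3-coloring: color 1: [6, 10, 11, 12]; color 2: [7, 8, 9, 14]; color 3: [13].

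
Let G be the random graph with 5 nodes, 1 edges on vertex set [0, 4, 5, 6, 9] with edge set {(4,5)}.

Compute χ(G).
χ(G) = 2

Clique number ω(G) = 2 (lower bound: χ ≥ ω).
The graph is bipartite (no odd cycle), so 2 colors suffice: χ(G) = 2.
A valid 2-coloring: color 1: [0, 4, 6, 9]; color 2: [5].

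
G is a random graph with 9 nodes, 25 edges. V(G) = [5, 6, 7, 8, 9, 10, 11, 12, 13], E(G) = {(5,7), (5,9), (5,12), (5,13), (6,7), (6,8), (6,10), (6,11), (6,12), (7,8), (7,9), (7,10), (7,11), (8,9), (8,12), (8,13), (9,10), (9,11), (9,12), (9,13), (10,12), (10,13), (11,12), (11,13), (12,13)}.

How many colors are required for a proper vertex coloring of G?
Clique number ω(G) = 4 (lower bound: χ ≥ ω).
The clique on [8, 9, 12, 13] has size 4, forcing χ ≥ 4, and the coloring below uses 4 colors, so χ(G) = 4.
A valid 4-coloring: color 1: [6, 9]; color 2: [7, 12]; color 3: [13]; color 4: [5, 8, 10, 11].

χ(G) = 4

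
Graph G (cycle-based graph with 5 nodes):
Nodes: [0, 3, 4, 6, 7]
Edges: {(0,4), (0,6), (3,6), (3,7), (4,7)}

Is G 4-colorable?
A valid 4-coloring: color 1: [0, 7]; color 2: [3, 4]; color 3: [6].
(χ(G) = 3 ≤ 4.)

Yes, G is 4-colorable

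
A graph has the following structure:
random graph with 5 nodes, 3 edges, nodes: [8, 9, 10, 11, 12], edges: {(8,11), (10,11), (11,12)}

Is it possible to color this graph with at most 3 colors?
A valid 3-coloring: color 1: [9, 11]; color 2: [8, 10, 12].
(χ(G) = 2 ≤ 3.)

Yes, G is 3-colorable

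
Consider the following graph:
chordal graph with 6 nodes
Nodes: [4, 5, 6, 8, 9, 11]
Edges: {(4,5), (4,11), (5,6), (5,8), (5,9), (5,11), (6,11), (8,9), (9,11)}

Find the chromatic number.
Clique number ω(G) = 3 (lower bound: χ ≥ ω).
The clique on [5, 8, 9] has size 3, forcing χ ≥ 3, and the coloring below uses 3 colors, so χ(G) = 3.
A valid 3-coloring: color 1: [5]; color 2: [8, 11]; color 3: [4, 6, 9].

χ(G) = 3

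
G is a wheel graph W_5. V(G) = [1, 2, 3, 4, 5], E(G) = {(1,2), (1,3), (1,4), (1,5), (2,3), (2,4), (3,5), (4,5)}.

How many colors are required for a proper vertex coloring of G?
χ(G) = 3

Clique number ω(G) = 3 (lower bound: χ ≥ ω).
The clique on [1, 2, 3] has size 3, forcing χ ≥ 3, and the coloring below uses 3 colors, so χ(G) = 3.
A valid 3-coloring: color 1: [1]; color 2: [2, 5]; color 3: [3, 4].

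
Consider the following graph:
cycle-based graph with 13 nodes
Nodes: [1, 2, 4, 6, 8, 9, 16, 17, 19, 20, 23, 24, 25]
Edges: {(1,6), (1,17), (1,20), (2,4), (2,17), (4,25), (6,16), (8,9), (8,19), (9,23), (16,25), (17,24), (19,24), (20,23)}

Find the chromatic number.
χ(G) = 3

Clique number ω(G) = 2 (lower bound: χ ≥ ω).
Odd cycle [16, 25, 4, 2, 17, 1, 6] needs 3 colors (χ ≥ 3).
The coloring below uses 3 colors, so χ(G) = 3.
A valid 3-coloring: color 1: [1, 2, 8, 23, 24, 25]; color 2: [4, 9, 16, 17, 19, 20]; color 3: [6].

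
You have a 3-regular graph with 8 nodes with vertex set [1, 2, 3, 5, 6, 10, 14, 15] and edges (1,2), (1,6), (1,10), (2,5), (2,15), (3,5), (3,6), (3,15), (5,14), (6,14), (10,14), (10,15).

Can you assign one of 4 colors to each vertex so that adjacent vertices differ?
Yes, G is 4-colorable

A valid 4-coloring: color 1: [2, 3, 14]; color 2: [5, 6, 10]; color 3: [1, 15].
(χ(G) = 3 ≤ 4.)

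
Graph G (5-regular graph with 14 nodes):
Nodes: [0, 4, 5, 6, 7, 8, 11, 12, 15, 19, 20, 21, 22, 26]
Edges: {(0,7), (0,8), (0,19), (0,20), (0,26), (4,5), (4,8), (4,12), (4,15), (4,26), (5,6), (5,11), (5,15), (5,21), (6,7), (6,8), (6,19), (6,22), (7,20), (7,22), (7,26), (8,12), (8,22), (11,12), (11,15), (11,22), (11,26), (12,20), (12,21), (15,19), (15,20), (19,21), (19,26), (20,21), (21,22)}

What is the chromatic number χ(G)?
Clique number ω(G) = 3 (lower bound: χ ≥ ω).
Suppose a proper 3-coloring c exists. The clique [0, 7, 20] takes 3 distinct colors; by symmetry let c(0) = 1, c(7) = 2, c(20) = 3.
- Vertex 26: neighbors [0, 7] already have colors [1, 2] ⇒ c(26) = 3.
- Vertex 19: neighbors [0, 26] already have colors [1, 3] ⇒ c(19) = 2.
- Vertex 15: neighbors [19, 20] already have colors [2, 3] ⇒ c(15) = 1.
- Vertex 4: neighbors [15, 26] already have colors [1, 3] ⇒ c(4) = 2.
- Vertex 5: neighbors [15, 4] already have colors [1, 2] ⇒ c(5) = 3.
- Vertex 8: neighbors [0, 4] already have colors [1, 2] ⇒ c(8) = 3.
- Vertex 22: neighbors [7, 8] already have colors [2, 3] ⇒ c(22) = 1.
- Vertex 21: neighbors [22, 19, 5] already have colors [1, 2, 3] — all 3 colors blocked. Contradiction.
The forced assignments end in a contradiction, so G has no proper 3-coloring (χ ≥ 4).
The coloring below uses 4 colors, so χ(G) = 4.
A valid 4-coloring: color 1: [7, 8, 15, 21]; color 2: [4, 11, 19, 20]; color 3: [0, 5, 12, 22]; color 4: [6, 26].

χ(G) = 4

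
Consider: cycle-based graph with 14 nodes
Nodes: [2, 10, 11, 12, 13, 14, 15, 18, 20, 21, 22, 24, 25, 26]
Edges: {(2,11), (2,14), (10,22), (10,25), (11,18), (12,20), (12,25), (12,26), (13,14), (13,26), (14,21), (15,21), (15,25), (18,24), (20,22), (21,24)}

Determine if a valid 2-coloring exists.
No, G is not 2-colorable

Odd cycle [12, 26, 13, 14, 21, 15, 25] needs 3 colors (χ ≥ 3).
Hence χ(G) ≥ 3 > 2, so no proper 2-coloring exists.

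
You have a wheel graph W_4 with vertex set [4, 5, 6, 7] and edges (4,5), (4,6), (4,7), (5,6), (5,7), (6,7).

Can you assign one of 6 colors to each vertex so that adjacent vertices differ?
Yes, G is 6-colorable

A valid 6-coloring: color 1: [6]; color 2: [4]; color 3: [7]; color 4: [5].
(χ(G) = 4 ≤ 6.)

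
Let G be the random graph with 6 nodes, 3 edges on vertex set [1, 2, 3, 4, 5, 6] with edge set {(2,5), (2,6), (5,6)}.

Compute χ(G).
Clique number ω(G) = 3 (lower bound: χ ≥ ω).
The clique on [2, 5, 6] has size 3, forcing χ ≥ 3, and the coloring below uses 3 colors, so χ(G) = 3.
A valid 3-coloring: color 1: [1, 3, 4, 6]; color 2: [2]; color 3: [5].

χ(G) = 3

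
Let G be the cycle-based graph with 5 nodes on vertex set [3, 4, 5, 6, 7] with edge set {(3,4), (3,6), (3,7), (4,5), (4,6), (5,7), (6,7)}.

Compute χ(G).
χ(G) = 3

Clique number ω(G) = 3 (lower bound: χ ≥ ω).
The clique on [3, 4, 6] has size 3, forcing χ ≥ 3, and the coloring below uses 3 colors, so χ(G) = 3.
A valid 3-coloring: color 1: [4, 7]; color 2: [3, 5]; color 3: [6].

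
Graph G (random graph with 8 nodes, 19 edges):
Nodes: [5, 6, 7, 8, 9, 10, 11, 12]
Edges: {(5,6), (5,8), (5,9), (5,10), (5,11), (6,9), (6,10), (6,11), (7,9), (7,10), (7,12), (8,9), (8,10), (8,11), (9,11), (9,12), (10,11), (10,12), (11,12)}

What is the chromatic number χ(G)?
Clique number ω(G) = 4 (lower bound: χ ≥ ω).
The clique on [5, 8, 9, 11] has size 4, forcing χ ≥ 4, and the coloring below uses 4 colors, so χ(G) = 4.
A valid 4-coloring: color 1: [9, 10]; color 2: [7, 11]; color 3: [5, 12]; color 4: [6, 8].

χ(G) = 4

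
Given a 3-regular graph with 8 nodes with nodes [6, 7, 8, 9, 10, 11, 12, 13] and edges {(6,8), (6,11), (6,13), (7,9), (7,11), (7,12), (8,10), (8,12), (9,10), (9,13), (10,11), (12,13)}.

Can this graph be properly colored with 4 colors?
A valid 4-coloring: color 1: [7, 10, 13]; color 2: [8, 9, 11]; color 3: [6, 12].
(χ(G) = 3 ≤ 4.)

Yes, G is 4-colorable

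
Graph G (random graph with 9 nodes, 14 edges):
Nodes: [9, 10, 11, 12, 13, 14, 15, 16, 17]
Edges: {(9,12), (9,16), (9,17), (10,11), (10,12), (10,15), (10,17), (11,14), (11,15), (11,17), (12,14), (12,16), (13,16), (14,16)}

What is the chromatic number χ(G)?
Clique number ω(G) = 3 (lower bound: χ ≥ ω).
The clique on [9, 12, 16] has size 3, forcing χ ≥ 3, and the coloring below uses 3 colors, so χ(G) = 3.
A valid 3-coloring: color 1: [11, 16]; color 2: [12, 13, 15, 17]; color 3: [9, 10, 14].

χ(G) = 3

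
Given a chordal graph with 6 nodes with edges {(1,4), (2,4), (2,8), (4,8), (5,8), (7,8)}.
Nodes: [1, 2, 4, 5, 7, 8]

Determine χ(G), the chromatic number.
χ(G) = 3

Clique number ω(G) = 3 (lower bound: χ ≥ ω).
The clique on [2, 4, 8] has size 3, forcing χ ≥ 3, and the coloring below uses 3 colors, so χ(G) = 3.
A valid 3-coloring: color 1: [1, 8]; color 2: [4, 5, 7]; color 3: [2].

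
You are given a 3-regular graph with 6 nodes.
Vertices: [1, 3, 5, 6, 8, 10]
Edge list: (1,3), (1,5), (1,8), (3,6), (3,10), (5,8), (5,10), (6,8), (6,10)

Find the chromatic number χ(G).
Clique number ω(G) = 3 (lower bound: χ ≥ ω).
The clique on [1, 5, 8] has size 3, forcing χ ≥ 3, and the coloring below uses 3 colors, so χ(G) = 3.
A valid 3-coloring: color 1: [3, 8]; color 2: [1, 10]; color 3: [5, 6].

χ(G) = 3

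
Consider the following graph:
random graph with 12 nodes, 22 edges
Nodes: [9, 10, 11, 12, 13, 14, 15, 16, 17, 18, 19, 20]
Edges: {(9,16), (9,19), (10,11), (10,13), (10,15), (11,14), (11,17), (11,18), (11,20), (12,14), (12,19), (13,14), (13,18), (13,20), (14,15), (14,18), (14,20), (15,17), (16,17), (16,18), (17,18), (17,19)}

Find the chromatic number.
Clique number ω(G) = 3 (lower bound: χ ≥ ω).
The clique on [11, 14, 18] has size 3, forcing χ ≥ 3, and the coloring below uses 3 colors, so χ(G) = 3.
A valid 3-coloring: color 1: [9, 10, 14, 17]; color 2: [11, 13, 15, 16, 19]; color 3: [12, 18, 20].

χ(G) = 3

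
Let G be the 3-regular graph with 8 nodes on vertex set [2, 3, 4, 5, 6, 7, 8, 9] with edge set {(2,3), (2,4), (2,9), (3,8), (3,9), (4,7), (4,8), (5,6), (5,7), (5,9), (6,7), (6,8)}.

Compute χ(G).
Clique number ω(G) = 3 (lower bound: χ ≥ ω).
The clique on [2, 3, 9] has size 3, forcing χ ≥ 3, and the coloring below uses 3 colors, so χ(G) = 3.
A valid 3-coloring: color 1: [2, 5, 8]; color 2: [4, 6, 9]; color 3: [3, 7].

χ(G) = 3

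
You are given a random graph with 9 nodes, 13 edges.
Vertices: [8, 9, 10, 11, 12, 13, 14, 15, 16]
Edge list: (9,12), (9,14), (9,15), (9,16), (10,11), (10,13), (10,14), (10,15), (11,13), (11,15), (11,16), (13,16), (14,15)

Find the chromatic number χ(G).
Clique number ω(G) = 3 (lower bound: χ ≥ ω).
Suppose a proper 3-coloring c exists. The clique [9, 14, 15] takes 3 distinct colors; by symmetry let c(9) = 1, c(14) = 2, c(15) = 3.
- Vertex 10: neighbors [14, 15] already have colors [2, 3] ⇒ c(10) = 1.
- Vertex 11: neighbors [10, 15] already have colors [1, 3] ⇒ c(11) = 2.
- Vertex 13: neighbors [10, 11] already have colors [1, 2] ⇒ c(13) = 3.
- Vertex 16: neighbors [9, 11, 13] already have colors [1, 2, 3] — all 3 colors blocked. Contradiction.
The forced assignments end in a contradiction, so G has no proper 3-coloring (χ ≥ 4).
The coloring below uses 4 colors, so χ(G) = 4.
A valid 4-coloring: color 1: [8, 9, 11]; color 2: [12, 13, 15]; color 3: [10, 16]; color 4: [14].

χ(G) = 4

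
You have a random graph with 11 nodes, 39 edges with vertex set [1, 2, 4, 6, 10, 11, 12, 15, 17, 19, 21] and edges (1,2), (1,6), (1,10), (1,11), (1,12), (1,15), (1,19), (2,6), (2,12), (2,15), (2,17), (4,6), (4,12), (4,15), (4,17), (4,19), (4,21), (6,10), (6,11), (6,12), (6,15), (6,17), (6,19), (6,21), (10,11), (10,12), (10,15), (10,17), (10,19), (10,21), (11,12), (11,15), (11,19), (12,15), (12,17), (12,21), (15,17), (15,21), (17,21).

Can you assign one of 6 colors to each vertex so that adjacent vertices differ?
Yes, G is 6-colorable

A valid 6-coloring: color 1: [6]; color 2: [15, 19]; color 3: [12]; color 4: [2, 4, 10]; color 5: [1, 17]; color 6: [11, 21].
(χ(G) = 6 ≤ 6.)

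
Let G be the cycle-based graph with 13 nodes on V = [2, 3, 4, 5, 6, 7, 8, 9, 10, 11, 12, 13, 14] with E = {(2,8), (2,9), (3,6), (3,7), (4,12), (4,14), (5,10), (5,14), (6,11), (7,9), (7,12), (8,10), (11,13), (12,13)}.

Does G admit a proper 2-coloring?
Odd cycle [4, 14, 5, 10, 8, 2, 9, 7, 12] needs 3 colors (χ ≥ 3).
Hence χ(G) ≥ 3 > 2, so no proper 2-coloring exists.

No, G is not 2-colorable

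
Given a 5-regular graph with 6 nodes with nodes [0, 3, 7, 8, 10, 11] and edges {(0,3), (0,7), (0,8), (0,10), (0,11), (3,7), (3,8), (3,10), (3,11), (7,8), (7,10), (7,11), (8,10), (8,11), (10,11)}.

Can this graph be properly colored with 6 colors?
Yes, G is 6-colorable

A valid 6-coloring: color 1: [11]; color 2: [7]; color 3: [8]; color 4: [10]; color 5: [0]; color 6: [3].
(χ(G) = 6 ≤ 6.)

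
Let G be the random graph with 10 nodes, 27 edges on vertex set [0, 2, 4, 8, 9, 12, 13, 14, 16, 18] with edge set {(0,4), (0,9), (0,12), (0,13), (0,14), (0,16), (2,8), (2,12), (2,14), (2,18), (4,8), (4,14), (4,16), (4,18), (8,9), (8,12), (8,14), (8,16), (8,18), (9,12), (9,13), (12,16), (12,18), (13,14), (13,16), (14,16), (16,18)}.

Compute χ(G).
χ(G) = 4

Clique number ω(G) = 4 (lower bound: χ ≥ ω).
The clique on [0, 4, 14, 16] has size 4, forcing χ ≥ 4, and the coloring below uses 4 colors, so χ(G) = 4.
A valid 4-coloring: color 1: [2, 9, 16]; color 2: [0, 8]; color 3: [14, 18]; color 4: [4, 12, 13].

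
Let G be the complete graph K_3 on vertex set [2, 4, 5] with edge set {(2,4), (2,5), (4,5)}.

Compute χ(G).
χ(G) = 3

Clique number ω(G) = 3 (lower bound: χ ≥ ω).
The clique on [2, 4, 5] has size 3, forcing χ ≥ 3, and the coloring below uses 3 colors, so χ(G) = 3.
A valid 3-coloring: color 1: [4]; color 2: [5]; color 3: [2].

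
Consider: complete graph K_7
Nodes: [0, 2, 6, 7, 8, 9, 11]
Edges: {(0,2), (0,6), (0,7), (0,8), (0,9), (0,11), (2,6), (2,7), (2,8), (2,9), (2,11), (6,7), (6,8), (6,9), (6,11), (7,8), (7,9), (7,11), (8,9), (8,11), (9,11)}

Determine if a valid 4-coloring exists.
No, G is not 4-colorable

The clique on vertices [0, 2, 6, 7, 8, 9, 11] has size 7 > 4, so it alone needs 7 colors.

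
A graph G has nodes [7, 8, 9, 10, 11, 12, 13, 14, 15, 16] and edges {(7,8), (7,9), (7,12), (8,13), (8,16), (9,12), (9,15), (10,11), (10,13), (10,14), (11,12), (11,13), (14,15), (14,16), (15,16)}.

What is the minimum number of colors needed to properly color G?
χ(G) = 3

Clique number ω(G) = 3 (lower bound: χ ≥ ω).
The clique on [7, 9, 12] has size 3, forcing χ ≥ 3, and the coloring below uses 3 colors, so χ(G) = 3.
A valid 3-coloring: color 1: [8, 10, 12, 15]; color 2: [9, 13, 14]; color 3: [7, 11, 16].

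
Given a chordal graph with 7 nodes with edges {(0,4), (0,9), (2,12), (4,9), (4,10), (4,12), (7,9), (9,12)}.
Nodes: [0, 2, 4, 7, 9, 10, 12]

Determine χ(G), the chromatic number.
χ(G) = 3

Clique number ω(G) = 3 (lower bound: χ ≥ ω).
The clique on [0, 4, 9] has size 3, forcing χ ≥ 3, and the coloring below uses 3 colors, so χ(G) = 3.
A valid 3-coloring: color 1: [2, 9, 10]; color 2: [4, 7]; color 3: [0, 12].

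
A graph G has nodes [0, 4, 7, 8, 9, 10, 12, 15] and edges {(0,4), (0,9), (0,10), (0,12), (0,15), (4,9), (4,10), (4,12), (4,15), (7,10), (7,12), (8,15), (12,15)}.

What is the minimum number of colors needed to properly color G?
Clique number ω(G) = 4 (lower bound: χ ≥ ω).
The clique on [0, 4, 12, 15] has size 4, forcing χ ≥ 4, and the coloring below uses 4 colors, so χ(G) = 4.
A valid 4-coloring: color 1: [0, 7, 8]; color 2: [4]; color 3: [9, 10, 12]; color 4: [15].

χ(G) = 4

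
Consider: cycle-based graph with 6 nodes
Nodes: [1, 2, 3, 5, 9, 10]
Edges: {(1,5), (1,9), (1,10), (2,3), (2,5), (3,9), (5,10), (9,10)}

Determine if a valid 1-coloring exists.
The clique on vertices [1, 9, 10] has size 3 > 1, so it alone needs 3 colors.

No, G is not 1-colorable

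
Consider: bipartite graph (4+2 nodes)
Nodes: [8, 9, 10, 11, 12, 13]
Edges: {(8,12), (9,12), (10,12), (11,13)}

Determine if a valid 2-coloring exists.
Yes, G is 2-colorable

A valid 2-coloring: color 1: [12, 13]; color 2: [8, 9, 10, 11].
(χ(G) = 2 ≤ 2.)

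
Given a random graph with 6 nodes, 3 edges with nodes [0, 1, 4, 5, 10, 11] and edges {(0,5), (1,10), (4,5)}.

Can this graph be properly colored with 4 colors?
A valid 4-coloring: color 1: [5, 10, 11]; color 2: [0, 1, 4].
(χ(G) = 2 ≤ 4.)

Yes, G is 4-colorable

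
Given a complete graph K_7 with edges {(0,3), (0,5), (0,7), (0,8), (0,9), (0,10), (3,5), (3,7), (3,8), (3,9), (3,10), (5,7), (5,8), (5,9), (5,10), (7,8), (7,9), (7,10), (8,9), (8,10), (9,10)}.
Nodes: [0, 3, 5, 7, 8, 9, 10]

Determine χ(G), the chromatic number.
χ(G) = 7

Clique number ω(G) = 7 (lower bound: χ ≥ ω).
The clique on [0, 3, 5, 7, 8, 9, 10] has size 7, forcing χ ≥ 7, and the coloring below uses 7 colors, so χ(G) = 7.
A valid 7-coloring: color 1: [8]; color 2: [0]; color 3: [10]; color 4: [5]; color 5: [9]; color 6: [3]; color 7: [7].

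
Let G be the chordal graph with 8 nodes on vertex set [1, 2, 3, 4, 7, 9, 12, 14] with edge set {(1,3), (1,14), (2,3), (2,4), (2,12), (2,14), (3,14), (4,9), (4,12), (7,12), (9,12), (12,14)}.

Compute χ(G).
χ(G) = 3

Clique number ω(G) = 3 (lower bound: χ ≥ ω).
The clique on [1, 3, 14] has size 3, forcing χ ≥ 3, and the coloring below uses 3 colors, so χ(G) = 3.
A valid 3-coloring: color 1: [3, 12]; color 2: [1, 2, 7, 9]; color 3: [4, 14].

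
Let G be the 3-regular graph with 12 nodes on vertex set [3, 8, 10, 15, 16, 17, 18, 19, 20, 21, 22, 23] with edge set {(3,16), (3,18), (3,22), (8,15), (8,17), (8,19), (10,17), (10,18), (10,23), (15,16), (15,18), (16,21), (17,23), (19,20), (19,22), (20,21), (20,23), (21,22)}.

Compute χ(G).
Clique number ω(G) = 3 (lower bound: χ ≥ ω).
The clique on [10, 17, 23] has size 3, forcing χ ≥ 3, and the coloring below uses 3 colors, so χ(G) = 3.
A valid 3-coloring: color 1: [16, 17, 18, 20, 22]; color 2: [3, 15, 19, 21, 23]; color 3: [8, 10].

χ(G) = 3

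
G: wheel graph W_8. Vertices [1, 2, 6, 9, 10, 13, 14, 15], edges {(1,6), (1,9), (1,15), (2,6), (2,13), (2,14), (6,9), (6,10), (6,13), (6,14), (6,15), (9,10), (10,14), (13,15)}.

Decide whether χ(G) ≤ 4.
A valid 4-coloring: color 1: [6]; color 2: [2, 10, 15]; color 3: [1, 13, 14]; color 4: [9].
(χ(G) = 4 ≤ 4.)

Yes, G is 4-colorable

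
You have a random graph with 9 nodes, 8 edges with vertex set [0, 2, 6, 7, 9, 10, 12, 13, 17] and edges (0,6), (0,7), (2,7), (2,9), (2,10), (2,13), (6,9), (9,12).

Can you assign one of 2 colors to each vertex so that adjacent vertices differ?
Odd cycle [6, 0, 7, 2, 9] needs 3 colors (χ ≥ 3).
Hence χ(G) ≥ 3 > 2, so no proper 2-coloring exists.

No, G is not 2-colorable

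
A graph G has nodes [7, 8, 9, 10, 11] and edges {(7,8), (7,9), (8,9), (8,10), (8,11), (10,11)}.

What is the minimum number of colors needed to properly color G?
Clique number ω(G) = 3 (lower bound: χ ≥ ω).
The clique on [7, 8, 9] has size 3, forcing χ ≥ 3, and the coloring below uses 3 colors, so χ(G) = 3.
A valid 3-coloring: color 1: [8]; color 2: [9, 10]; color 3: [7, 11].

χ(G) = 3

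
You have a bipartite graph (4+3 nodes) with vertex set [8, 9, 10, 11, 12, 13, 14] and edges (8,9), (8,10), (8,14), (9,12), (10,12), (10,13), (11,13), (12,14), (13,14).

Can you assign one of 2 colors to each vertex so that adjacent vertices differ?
A valid 2-coloring: color 1: [9, 10, 11, 14]; color 2: [8, 12, 13].
(χ(G) = 2 ≤ 2.)

Yes, G is 2-colorable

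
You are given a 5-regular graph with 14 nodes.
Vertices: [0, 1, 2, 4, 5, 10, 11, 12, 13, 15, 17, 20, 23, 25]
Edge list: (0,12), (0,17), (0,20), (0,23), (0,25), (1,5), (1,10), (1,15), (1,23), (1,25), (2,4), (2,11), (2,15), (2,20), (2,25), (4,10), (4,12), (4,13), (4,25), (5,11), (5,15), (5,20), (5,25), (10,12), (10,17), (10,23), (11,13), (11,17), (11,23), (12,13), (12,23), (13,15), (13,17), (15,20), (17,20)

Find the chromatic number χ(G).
χ(G) = 4

Clique number ω(G) = 3 (lower bound: χ ≥ ω).
Suppose a proper 3-coloring c exists. The clique [0, 12, 23] takes 3 distinct colors; by symmetry let c(0) = 1, c(12) = 2, c(23) = 3.
- Vertex 10: neighbors [12, 23] already have colors [2, 3] ⇒ c(10) = 1.
- Vertex 1: neighbors [10, 23] already have colors [1, 3] ⇒ c(1) = 2.
- Vertex 4: neighbors [10, 12] already have colors [1, 2] ⇒ c(4) = 3.
- Vertex 25: neighbors [0, 1, 4] already have colors [1, 2, 3] — all 3 colors blocked. Contradiction.
The forced assignments end in a contradiction, so G has no proper 3-coloring (χ ≥ 4).
The coloring below uses 4 colors, so χ(G) = 4.
A valid 4-coloring: color 1: [12, 15, 17, 25]; color 2: [1, 4, 11, 20]; color 3: [2, 5, 13, 23]; color 4: [0, 10].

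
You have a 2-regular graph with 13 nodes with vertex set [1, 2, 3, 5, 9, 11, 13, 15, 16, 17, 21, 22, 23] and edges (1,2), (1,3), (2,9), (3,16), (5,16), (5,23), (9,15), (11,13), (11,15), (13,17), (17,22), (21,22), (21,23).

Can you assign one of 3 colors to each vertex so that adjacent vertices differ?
Yes, G is 3-colorable

A valid 3-coloring: color 1: [1, 13, 15, 16, 22, 23]; color 2: [2, 3, 5, 11, 17, 21]; color 3: [9].
(χ(G) = 3 ≤ 3.)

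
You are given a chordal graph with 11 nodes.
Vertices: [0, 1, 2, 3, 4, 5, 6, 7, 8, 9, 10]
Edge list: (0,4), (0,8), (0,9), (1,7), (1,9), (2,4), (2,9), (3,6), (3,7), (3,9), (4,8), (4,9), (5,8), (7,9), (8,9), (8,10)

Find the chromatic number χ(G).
Clique number ω(G) = 4 (lower bound: χ ≥ ω).
The clique on [0, 4, 8, 9] has size 4, forcing χ ≥ 4, and the coloring below uses 4 colors, so χ(G) = 4.
A valid 4-coloring: color 1: [5, 6, 9, 10]; color 2: [1, 2, 3, 8]; color 3: [4, 7]; color 4: [0].

χ(G) = 4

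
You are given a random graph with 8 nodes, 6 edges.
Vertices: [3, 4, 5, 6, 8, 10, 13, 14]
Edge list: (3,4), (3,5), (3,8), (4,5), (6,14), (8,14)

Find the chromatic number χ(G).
Clique number ω(G) = 3 (lower bound: χ ≥ ω).
The clique on [3, 4, 5] has size 3, forcing χ ≥ 3, and the coloring below uses 3 colors, so χ(G) = 3.
A valid 3-coloring: color 1: [3, 10, 13, 14]; color 2: [4, 6, 8]; color 3: [5].

χ(G) = 3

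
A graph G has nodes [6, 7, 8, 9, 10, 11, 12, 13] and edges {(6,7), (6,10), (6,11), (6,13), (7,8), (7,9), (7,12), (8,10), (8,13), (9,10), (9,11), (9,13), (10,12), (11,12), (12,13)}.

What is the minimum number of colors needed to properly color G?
χ(G) = 2

Clique number ω(G) = 2 (lower bound: χ ≥ ω).
The graph is bipartite (no odd cycle), so 2 colors suffice: χ(G) = 2.
A valid 2-coloring: color 1: [7, 10, 11, 13]; color 2: [6, 8, 9, 12].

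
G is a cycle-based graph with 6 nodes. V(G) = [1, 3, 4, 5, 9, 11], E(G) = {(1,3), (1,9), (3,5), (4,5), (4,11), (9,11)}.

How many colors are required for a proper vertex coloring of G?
χ(G) = 2

Clique number ω(G) = 2 (lower bound: χ ≥ ω).
The graph is bipartite (no odd cycle), so 2 colors suffice: χ(G) = 2.
A valid 2-coloring: color 1: [3, 4, 9]; color 2: [1, 5, 11].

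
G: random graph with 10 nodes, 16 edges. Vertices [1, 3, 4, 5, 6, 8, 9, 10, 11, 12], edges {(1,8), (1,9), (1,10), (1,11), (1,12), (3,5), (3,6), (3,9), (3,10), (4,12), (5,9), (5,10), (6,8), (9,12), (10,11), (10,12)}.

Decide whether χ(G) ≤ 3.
A valid 3-coloring: color 1: [4, 8, 9, 10]; color 2: [1, 3]; color 3: [5, 6, 11, 12].
(χ(G) = 3 ≤ 3.)

Yes, G is 3-colorable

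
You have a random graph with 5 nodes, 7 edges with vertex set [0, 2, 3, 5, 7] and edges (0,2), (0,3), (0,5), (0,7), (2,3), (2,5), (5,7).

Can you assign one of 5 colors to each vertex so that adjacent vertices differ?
Yes, G is 5-colorable

A valid 5-coloring: color 1: [0]; color 2: [2, 7]; color 3: [3, 5].
(χ(G) = 3 ≤ 5.)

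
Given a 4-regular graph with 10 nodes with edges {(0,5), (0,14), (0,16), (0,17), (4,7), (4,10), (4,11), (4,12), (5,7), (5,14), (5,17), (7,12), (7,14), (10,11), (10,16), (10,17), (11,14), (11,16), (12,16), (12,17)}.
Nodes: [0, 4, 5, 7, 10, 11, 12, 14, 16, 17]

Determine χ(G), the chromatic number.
Clique number ω(G) = 3 (lower bound: χ ≥ ω).
The clique on [0, 5, 17] has size 3, forcing χ ≥ 3, and the coloring below uses 3 colors, so χ(G) = 3.
A valid 3-coloring: color 1: [0, 7, 10]; color 2: [5, 11, 12]; color 3: [4, 14, 16, 17].

χ(G) = 3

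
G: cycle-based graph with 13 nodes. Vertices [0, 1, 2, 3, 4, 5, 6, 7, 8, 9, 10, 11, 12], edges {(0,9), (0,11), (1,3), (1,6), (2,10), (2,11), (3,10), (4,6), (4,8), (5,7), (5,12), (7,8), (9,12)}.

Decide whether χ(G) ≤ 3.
A valid 3-coloring: color 1: [0, 2, 3, 5, 6, 8]; color 2: [1, 4, 7, 9, 10, 11]; color 3: [12].
(χ(G) = 3 ≤ 3.)

Yes, G is 3-colorable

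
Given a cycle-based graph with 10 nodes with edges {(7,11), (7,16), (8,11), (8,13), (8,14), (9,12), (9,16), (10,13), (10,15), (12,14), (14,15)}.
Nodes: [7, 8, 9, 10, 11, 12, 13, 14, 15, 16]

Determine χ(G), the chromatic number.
χ(G) = 3

Clique number ω(G) = 2 (lower bound: χ ≥ ω).
Odd cycle [13, 10, 15, 14, 8] needs 3 colors (χ ≥ 3).
The coloring below uses 3 colors, so χ(G) = 3.
A valid 3-coloring: color 1: [7, 8, 10, 12]; color 2: [9, 11, 13, 14]; color 3: [15, 16].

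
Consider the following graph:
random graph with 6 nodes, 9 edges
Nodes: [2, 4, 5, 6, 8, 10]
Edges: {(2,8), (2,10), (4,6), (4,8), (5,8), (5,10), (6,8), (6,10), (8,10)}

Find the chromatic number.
Clique number ω(G) = 3 (lower bound: χ ≥ ω).
The clique on [2, 8, 10] has size 3, forcing χ ≥ 3, and the coloring below uses 3 colors, so χ(G) = 3.
A valid 3-coloring: color 1: [8]; color 2: [4, 10]; color 3: [2, 5, 6].

χ(G) = 3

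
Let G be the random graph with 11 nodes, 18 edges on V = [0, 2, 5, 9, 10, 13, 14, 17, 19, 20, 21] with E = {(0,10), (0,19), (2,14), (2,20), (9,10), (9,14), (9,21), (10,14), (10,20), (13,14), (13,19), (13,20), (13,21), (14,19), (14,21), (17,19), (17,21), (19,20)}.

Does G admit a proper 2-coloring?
The clique on vertices [9, 10, 14] has size 3 > 2, so it alone needs 3 colors.

No, G is not 2-colorable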